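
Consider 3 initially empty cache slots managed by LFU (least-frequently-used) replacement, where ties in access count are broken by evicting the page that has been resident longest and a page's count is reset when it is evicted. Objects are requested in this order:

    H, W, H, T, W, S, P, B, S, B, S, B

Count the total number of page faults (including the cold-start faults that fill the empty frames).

10

H -> fault, frames [H]
W -> fault, frames [H, W]
H -> hit
T -> fault, frames [H, W, T]
W -> hit
S -> fault, evict T, frames [H, W, S]
P -> fault, evict S, frames [H, W, P]
B -> fault, evict P, frames [H, W, B]
S -> fault, evict B, frames [H, W, S]
B -> fault, evict S, frames [H, W, B]
S -> fault, evict B, frames [H, W, S]
B -> fault, evict S, frames [H, W, B]
Page faults: 10.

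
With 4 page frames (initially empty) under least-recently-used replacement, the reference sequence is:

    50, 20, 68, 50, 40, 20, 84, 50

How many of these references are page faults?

5

50: fault, frames {50}
20: fault, frames {50,20}
68: fault, frames {50,20,68}
50: hit
40: fault, frames {20,68,50,40}
20: hit
84: fault, evict 68, frames {50,40,20,84}
50: hit
Page faults: 5.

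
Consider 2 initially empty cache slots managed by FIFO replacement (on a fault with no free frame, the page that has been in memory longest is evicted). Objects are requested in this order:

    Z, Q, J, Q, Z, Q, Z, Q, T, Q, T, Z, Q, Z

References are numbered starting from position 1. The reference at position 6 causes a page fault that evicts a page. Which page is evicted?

J

pos 1: Z → miss, frames {Z}
pos 2: Q → miss, frames {Z,Q}
pos 3: J → miss, evict Z, frames {Q,J}
pos 4: Q → hit
pos 5: Z → miss, evict Q, frames {J,Z}
pos 6: Q → miss, evict J, frames {Z,Q}
At position 6, page J is evicted.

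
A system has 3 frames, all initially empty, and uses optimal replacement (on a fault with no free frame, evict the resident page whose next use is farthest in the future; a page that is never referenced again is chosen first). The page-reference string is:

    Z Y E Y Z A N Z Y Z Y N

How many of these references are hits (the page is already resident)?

Z: miss, frames [Z]
Y: miss, frames [Z, Y]
E: miss, frames [Z, Y, E]
Y: hit
Z: hit
A: miss, evict E, frames [Z, Y, A]
N: miss, evict A, frames [Z, Y, N]
Z: hit
Y: hit
Z: hit
Y: hit
N: hit
Hits: 7.

7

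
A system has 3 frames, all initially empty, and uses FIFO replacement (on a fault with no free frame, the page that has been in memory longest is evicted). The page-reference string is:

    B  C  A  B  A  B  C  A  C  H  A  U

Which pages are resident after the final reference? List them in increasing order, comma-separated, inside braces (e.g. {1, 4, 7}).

B → fault, frames (B)
C → fault, frames (B C)
A → fault, frames (B C A)
B → hit
A → hit
B → hit
C → hit
A → hit
C → hit
H → fault, evict B, frames (C A H)
A → hit
U → fault, evict C, frames (A H U)

{A, H, U}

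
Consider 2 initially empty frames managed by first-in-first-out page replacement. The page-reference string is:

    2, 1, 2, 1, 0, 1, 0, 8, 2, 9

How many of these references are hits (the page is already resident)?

4

2: fault, frames (2)
1: fault, frames (2 1)
2: hit
1: hit
0: fault, evict 2, frames (1 0)
1: hit
0: hit
8: fault, evict 1, frames (0 8)
2: fault, evict 0, frames (8 2)
9: fault, evict 8, frames (2 9)
Hits: 4.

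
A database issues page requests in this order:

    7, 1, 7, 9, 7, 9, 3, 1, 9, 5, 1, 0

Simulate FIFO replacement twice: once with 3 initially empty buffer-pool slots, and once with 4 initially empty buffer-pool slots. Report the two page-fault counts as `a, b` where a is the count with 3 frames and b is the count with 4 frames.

7, 6

3 frames: F F . F . . F . . F F F → 7 faults.
4 frames: F F . F . . F . . F . F → 6 faults.
6 < 7: adding a frame reduced faults, as is typical.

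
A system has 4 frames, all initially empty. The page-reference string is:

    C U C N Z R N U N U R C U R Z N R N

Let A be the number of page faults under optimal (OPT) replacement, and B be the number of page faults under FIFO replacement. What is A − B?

Under OPT: F F . F F F . . . . . . . . F . . . → 6 faults.
Under FIFO: F F . F F F . . . . . F F . . F . . → 8 faults.
A − B = 6 − 8 = -2.

-2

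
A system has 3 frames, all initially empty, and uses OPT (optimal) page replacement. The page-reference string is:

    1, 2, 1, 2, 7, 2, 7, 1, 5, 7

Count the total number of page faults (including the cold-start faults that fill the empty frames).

1 -> fault, frames [1]
2 -> fault, frames [1, 2]
1 -> hit
2 -> hit
7 -> fault, frames [1, 2, 7]
2 -> hit
7 -> hit
1 -> hit
5 -> fault, evict 2, frames [1, 7, 5]
7 -> hit
Page faults: 4.

4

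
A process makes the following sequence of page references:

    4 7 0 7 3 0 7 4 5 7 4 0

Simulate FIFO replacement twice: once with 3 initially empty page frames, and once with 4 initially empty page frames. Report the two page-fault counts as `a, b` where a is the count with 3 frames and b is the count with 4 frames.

3 frames: F F F . F . . F F F . F → 8 faults.
4 frames: F F F . F . . . F . F . → 6 faults.
6 < 8: adding a frame reduced faults, as is typical.

8, 6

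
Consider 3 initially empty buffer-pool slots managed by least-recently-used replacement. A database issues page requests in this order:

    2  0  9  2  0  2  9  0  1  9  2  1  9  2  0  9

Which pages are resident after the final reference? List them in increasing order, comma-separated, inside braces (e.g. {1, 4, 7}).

2 → miss, frames [2]
0 → miss, frames [2, 0]
9 → miss, frames [2, 0, 9]
2 → hit
0 → hit
2 → hit
9 → hit
0 → hit
1 → miss, evict 2, frames [9, 0, 1]
9 → hit
2 → miss, evict 0, frames [1, 9, 2]
1 → hit
9 → hit
2 → hit
0 → miss, evict 1, frames [9, 2, 0]
9 → hit

{0, 2, 9}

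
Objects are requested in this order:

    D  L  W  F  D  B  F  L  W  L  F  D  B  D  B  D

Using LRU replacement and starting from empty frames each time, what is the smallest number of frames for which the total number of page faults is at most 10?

3

f=1: 16 faults
f=2: 12 faults
f=3: 10 faults
f=4: 9 faults
f=5: 5 faults
Smallest f with faults ≤ 10 is 3.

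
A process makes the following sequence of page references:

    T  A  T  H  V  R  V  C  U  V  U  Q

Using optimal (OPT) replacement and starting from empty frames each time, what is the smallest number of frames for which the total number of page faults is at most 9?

f=1: 12 faults
f=2: 8 faults
f=3: 8 faults
f=4: 8 faults
f=5: 8 faults
f=6: 8 faults
f=7: 8 faults
f=8: 8 faults
Smallest f with faults ≤ 9 is 2.

2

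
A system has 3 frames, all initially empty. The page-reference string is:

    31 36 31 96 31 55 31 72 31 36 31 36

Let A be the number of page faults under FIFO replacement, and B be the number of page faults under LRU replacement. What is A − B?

Under FIFO: F F . F . F F F . F . . → 7 faults.
Under LRU: F F . F . F . F . F . . → 6 faults.
A − B = 7 − 6 = 1.

1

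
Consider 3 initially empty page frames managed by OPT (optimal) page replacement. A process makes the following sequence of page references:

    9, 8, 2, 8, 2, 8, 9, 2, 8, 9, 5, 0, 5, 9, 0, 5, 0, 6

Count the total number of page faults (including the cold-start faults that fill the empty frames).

9: fault, frames [9]
8: fault, frames [9, 8]
2: fault, frames [9, 8, 2]
8: hit
2: hit
8: hit
9: hit
2: hit
8: hit
9: hit
5: fault, evict 2, frames [9, 8, 5]
0: fault, evict 8, frames [9, 5, 0]
5: hit
9: hit
0: hit
5: hit
0: hit
6: fault, evict 0, frames [9, 5, 6]
Page faults: 6.

6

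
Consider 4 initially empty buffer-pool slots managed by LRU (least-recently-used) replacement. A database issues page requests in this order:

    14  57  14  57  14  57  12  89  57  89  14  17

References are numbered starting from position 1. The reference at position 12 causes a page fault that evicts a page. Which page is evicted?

12

pos 1: 14 → fault, frames (14)
pos 2: 57 → fault, frames (14 57)
pos 3: 14 → hit
pos 4: 57 → hit
pos 5: 14 → hit
pos 6: 57 → hit
pos 7: 12 → fault, frames (14 57 12)
pos 8: 89 → fault, frames (14 57 12 89)
pos 9: 57 → hit
pos 10: 89 → hit
pos 11: 14 → hit
pos 12: 17 → fault, evict 12, frames (57 89 14 17)
At position 12, page 12 is evicted.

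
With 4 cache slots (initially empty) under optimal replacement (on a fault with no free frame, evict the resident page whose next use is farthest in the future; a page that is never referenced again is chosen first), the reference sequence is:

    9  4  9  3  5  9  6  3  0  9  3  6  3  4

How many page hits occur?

9 -> fault, frames [9]
4 -> fault, frames [9, 4]
9 -> hit
3 -> fault, frames [9, 4, 3]
5 -> fault, frames [9, 4, 3, 5]
9 -> hit
6 -> fault, evict 5, frames [9, 4, 3, 6]
3 -> hit
0 -> fault, evict 4, frames [9, 3, 6, 0]
9 -> hit
3 -> hit
6 -> hit
3 -> hit
4 -> fault, evict 0, frames [9, 3, 6, 4]
Hits: 7.

7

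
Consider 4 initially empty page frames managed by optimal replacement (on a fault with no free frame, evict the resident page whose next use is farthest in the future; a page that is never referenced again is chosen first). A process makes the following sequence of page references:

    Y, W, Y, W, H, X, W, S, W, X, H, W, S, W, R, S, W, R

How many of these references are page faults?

6

Y → fault, frames [Y]
W → fault, frames [Y, W]
Y → hit
W → hit
H → fault, frames [Y, W, H]
X → fault, frames [Y, W, H, X]
W → hit
S → fault, evict Y, frames [W, H, X, S]
W → hit
X → hit
H → hit
W → hit
S → hit
W → hit
R → fault, evict X, frames [W, H, S, R]
S → hit
W → hit
R → hit
Page faults: 6.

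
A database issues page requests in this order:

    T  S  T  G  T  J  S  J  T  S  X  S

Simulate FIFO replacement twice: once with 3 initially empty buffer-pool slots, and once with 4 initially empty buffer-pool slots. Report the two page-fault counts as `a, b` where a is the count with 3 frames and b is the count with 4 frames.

3 frames: F F . F . F . . F F F . → 7 faults.
4 frames: F F . F . F . . . . F . → 5 faults.
5 < 7: adding a frame reduced faults, as is typical.

7, 5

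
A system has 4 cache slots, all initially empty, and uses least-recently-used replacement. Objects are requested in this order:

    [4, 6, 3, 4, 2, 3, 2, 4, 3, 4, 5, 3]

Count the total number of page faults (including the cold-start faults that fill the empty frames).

5

4 -> miss, frames {4}
6 -> miss, frames {4,6}
3 -> miss, frames {4,6,3}
4 -> hit
2 -> miss, frames {6,3,4,2}
3 -> hit
2 -> hit
4 -> hit
3 -> hit
4 -> hit
5 -> miss, evict 6, frames {2,3,4,5}
3 -> hit
Page faults: 5.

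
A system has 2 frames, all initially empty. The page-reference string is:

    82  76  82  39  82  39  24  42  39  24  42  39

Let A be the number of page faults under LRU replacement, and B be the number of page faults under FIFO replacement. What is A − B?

-1

Under LRU: F F . F . . F F F F F F → 9 faults.
Under FIFO: F F . F F . F F F F F F → 10 faults.
A − B = 9 − 10 = -1.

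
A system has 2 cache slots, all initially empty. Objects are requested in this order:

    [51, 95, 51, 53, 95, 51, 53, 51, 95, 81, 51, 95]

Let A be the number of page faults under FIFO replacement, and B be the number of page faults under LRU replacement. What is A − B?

-2

Under FIFO: F F . F . F . . F F F F → 8 faults.
Under LRU: F F . F F F F . F F F F → 10 faults.
A − B = 8 − 10 = -2.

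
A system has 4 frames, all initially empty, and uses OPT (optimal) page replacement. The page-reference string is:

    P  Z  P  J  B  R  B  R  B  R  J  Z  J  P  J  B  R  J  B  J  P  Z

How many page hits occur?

15

P → miss, frames [P]
Z → miss, frames [P, Z]
P → hit
J → miss, frames [P, Z, J]
B → miss, frames [P, Z, J, B]
R → miss, evict P, frames [Z, J, B, R]
B → hit
R → hit
B → hit
R → hit
J → hit
Z → hit
J → hit
P → miss, evict Z, frames [J, B, R, P]
J → hit
B → hit
R → hit
J → hit
B → hit
J → hit
P → hit
Z → miss, evict P, frames [J, B, R, Z]
Hits: 15.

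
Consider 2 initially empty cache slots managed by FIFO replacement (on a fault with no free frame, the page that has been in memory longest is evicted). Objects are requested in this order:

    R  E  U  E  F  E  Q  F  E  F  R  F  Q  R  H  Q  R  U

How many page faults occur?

16

R -> miss, frames (R)
E -> miss, frames (R E)
U -> miss, evict R, frames (E U)
E -> hit
F -> miss, evict E, frames (U F)
E -> miss, evict U, frames (F E)
Q -> miss, evict F, frames (E Q)
F -> miss, evict E, frames (Q F)
E -> miss, evict Q, frames (F E)
F -> hit
R -> miss, evict F, frames (E R)
F -> miss, evict E, frames (R F)
Q -> miss, evict R, frames (F Q)
R -> miss, evict F, frames (Q R)
H -> miss, evict Q, frames (R H)
Q -> miss, evict R, frames (H Q)
R -> miss, evict H, frames (Q R)
U -> miss, evict Q, frames (R U)
Page faults: 16.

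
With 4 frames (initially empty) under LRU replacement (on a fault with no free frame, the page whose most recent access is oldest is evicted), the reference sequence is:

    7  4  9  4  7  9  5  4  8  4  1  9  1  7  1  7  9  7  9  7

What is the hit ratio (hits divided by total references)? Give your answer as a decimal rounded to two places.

0.60

7 -> fault, frames [7]
4 -> fault, frames [7, 4]
9 -> fault, frames [7, 4, 9]
4 -> hit
7 -> hit
9 -> hit
5 -> fault, frames [4, 7, 9, 5]
4 -> hit
8 -> fault, evict 7, frames [9, 5, 4, 8]
4 -> hit
1 -> fault, evict 9, frames [5, 8, 4, 1]
9 -> fault, evict 5, frames [8, 4, 1, 9]
1 -> hit
7 -> fault, evict 8, frames [4, 9, 1, 7]
1 -> hit
7 -> hit
9 -> hit
7 -> hit
9 -> hit
7 -> hit
Hits: 12 of 20 references → 12/20 = 0.6000.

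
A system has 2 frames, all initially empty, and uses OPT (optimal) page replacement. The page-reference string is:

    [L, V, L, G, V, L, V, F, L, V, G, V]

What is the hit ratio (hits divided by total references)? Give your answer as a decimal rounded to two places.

0.42

L: fault, frames (L)
V: fault, frames (L V)
L: hit
G: fault, evict L, frames (V G)
V: hit
L: fault, evict G, frames (V L)
V: hit
F: fault, evict V, frames (L F)
L: hit
V: fault, evict F, frames (L V)
G: fault, evict L, frames (V G)
V: hit
Hits: 5 of 12 references → 5/12 = 0.4167.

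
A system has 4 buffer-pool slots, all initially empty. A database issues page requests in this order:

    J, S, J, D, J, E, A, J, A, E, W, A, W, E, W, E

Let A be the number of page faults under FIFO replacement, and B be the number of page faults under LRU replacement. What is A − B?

Under FIFO: F F . F . F F F . . F . . . . . → 7 faults.
Under LRU: F F . F . F F . . . F . . . . . → 6 faults.
A − B = 7 − 6 = 1.

1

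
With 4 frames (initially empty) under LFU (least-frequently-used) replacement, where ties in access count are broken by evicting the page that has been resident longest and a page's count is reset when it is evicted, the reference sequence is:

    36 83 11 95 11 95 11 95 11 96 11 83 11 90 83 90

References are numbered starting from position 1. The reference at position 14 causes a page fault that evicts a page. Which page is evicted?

pos 1: 36: fault, frames {36}
pos 2: 83: fault, frames {36,83}
pos 3: 11: fault, frames {36,83,11}
pos 4: 95: fault, frames {36,83,11,95}
pos 5: 11: hit
pos 6: 95: hit
pos 7: 11: hit
pos 8: 95: hit
pos 9: 11: hit
pos 10: 96: fault, evict 36, frames {83,11,95,96}
pos 11: 11: hit
pos 12: 83: hit
pos 13: 11: hit
pos 14: 90: fault, evict 96, frames {83,11,95,90}
At position 14, page 96 is evicted.

96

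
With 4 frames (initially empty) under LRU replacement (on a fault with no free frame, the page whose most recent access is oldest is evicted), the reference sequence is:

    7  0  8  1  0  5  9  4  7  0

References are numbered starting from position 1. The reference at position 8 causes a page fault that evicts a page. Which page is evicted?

1

pos 1: 7: fault, frames [7]
pos 2: 0: fault, frames [7, 0]
pos 3: 8: fault, frames [7, 0, 8]
pos 4: 1: fault, frames [7, 0, 8, 1]
pos 5: 0: hit
pos 6: 5: fault, evict 7, frames [8, 1, 0, 5]
pos 7: 9: fault, evict 8, frames [1, 0, 5, 9]
pos 8: 4: fault, evict 1, frames [0, 5, 9, 4]
At position 8, page 1 is evicted.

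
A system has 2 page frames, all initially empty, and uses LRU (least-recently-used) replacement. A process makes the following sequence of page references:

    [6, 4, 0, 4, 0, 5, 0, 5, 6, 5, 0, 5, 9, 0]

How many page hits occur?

6 → miss, frames [6]
4 → miss, frames [6, 4]
0 → miss, evict 6, frames [4, 0]
4 → hit
0 → hit
5 → miss, evict 4, frames [0, 5]
0 → hit
5 → hit
6 → miss, evict 0, frames [5, 6]
5 → hit
0 → miss, evict 6, frames [5, 0]
5 → hit
9 → miss, evict 0, frames [5, 9]
0 → miss, evict 5, frames [9, 0]
Hits: 6.

6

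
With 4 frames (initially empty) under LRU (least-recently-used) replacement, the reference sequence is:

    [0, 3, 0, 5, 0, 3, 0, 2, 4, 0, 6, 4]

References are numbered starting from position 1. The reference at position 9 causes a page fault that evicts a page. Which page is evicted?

5

pos 1: 0: miss, frames [0]
pos 2: 3: miss, frames [0, 3]
pos 3: 0: hit
pos 4: 5: miss, frames [3, 0, 5]
pos 5: 0: hit
pos 6: 3: hit
pos 7: 0: hit
pos 8: 2: miss, frames [5, 3, 0, 2]
pos 9: 4: miss, evict 5, frames [3, 0, 2, 4]
At position 9, page 5 is evicted.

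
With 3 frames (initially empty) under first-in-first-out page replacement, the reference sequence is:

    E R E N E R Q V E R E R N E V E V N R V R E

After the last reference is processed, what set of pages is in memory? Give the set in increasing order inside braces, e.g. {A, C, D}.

E → fault, frames (E)
R → fault, frames (E R)
E → hit
N → fault, frames (E R N)
E → hit
R → hit
Q → fault, evict E, frames (R N Q)
V → fault, evict R, frames (N Q V)
E → fault, evict N, frames (Q V E)
R → fault, evict Q, frames (V E R)
E → hit
R → hit
N → fault, evict V, frames (E R N)
E → hit
V → fault, evict E, frames (R N V)
E → fault, evict R, frames (N V E)
V → hit
N → hit
R → fault, evict N, frames (V E R)
V → hit
R → hit
E → hit

{E, R, V}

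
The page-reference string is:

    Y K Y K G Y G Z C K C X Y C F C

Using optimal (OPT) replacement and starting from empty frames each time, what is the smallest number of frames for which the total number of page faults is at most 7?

3

f=1: 16 faults
f=2: 9 faults
f=3: 7 faults
f=4: 7 faults
f=5: 7 faults
f=6: 7 faults
f=7: 7 faults
Smallest f with faults ≤ 7 is 3.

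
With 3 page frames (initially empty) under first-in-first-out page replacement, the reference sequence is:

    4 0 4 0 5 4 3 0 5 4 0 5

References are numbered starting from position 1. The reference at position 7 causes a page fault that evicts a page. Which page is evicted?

4

pos 1: 4 → fault, frames (4)
pos 2: 0 → fault, frames (4 0)
pos 3: 4 → hit
pos 4: 0 → hit
pos 5: 5 → fault, frames (4 0 5)
pos 6: 4 → hit
pos 7: 3 → fault, evict 4, frames (0 5 3)
At position 7, page 4 is evicted.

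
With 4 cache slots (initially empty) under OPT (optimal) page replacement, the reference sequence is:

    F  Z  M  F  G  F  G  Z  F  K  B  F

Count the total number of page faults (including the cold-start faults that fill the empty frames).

6

F -> fault, frames {F}
Z -> fault, frames {F,Z}
M -> fault, frames {F,Z,M}
F -> hit
G -> fault, frames {F,Z,M,G}
F -> hit
G -> hit
Z -> hit
F -> hit
K -> fault, evict G, frames {F,Z,M,K}
B -> fault, evict K, frames {F,Z,M,B}
F -> hit
Page faults: 6.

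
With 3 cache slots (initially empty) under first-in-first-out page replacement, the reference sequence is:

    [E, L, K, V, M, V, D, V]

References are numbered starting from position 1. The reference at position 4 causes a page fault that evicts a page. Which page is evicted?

E

pos 1: E: fault, frames {E}
pos 2: L: fault, frames {E,L}
pos 3: K: fault, frames {E,L,K}
pos 4: V: fault, evict E, frames {L,K,V}
At position 4, page E is evicted.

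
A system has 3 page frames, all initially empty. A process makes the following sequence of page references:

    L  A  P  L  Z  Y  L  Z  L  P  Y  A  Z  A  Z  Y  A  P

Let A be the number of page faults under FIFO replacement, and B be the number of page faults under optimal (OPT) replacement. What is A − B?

3

Under FIFO: F F F . F F F . . F . F F . . F . F → 11 faults.
Under OPT: F F F . F F . . . F . F . . . . . F → 8 faults.
A − B = 11 − 8 = 3.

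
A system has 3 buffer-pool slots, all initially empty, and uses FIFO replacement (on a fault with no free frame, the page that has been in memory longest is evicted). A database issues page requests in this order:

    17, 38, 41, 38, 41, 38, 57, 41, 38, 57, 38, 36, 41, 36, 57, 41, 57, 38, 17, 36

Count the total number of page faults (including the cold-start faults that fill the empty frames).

7

17 -> fault, frames [17]
38 -> fault, frames [17, 38]
41 -> fault, frames [17, 38, 41]
38 -> hit
41 -> hit
38 -> hit
57 -> fault, evict 17, frames [38, 41, 57]
41 -> hit
38 -> hit
57 -> hit
38 -> hit
36 -> fault, evict 38, frames [41, 57, 36]
41 -> hit
36 -> hit
57 -> hit
41 -> hit
57 -> hit
38 -> fault, evict 41, frames [57, 36, 38]
17 -> fault, evict 57, frames [36, 38, 17]
36 -> hit
Page faults: 7.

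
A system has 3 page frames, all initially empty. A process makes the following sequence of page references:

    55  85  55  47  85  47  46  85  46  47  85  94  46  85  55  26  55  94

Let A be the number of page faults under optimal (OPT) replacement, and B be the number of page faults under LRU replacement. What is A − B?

-2

Under OPT: F F . F . . F . . . . F . . F F . . → 7 faults.
Under LRU: F F . F . . F . . . . F F . F F . F → 9 faults.
A − B = 7 − 9 = -2.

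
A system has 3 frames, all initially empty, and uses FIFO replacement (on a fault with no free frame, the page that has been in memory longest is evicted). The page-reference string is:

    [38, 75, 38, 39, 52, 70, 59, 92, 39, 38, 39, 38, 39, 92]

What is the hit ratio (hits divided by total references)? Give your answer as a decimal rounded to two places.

0.36

38 -> fault, frames {38}
75 -> fault, frames {38,75}
38 -> hit
39 -> fault, frames {38,75,39}
52 -> fault, evict 38, frames {75,39,52}
70 -> fault, evict 75, frames {39,52,70}
59 -> fault, evict 39, frames {52,70,59}
92 -> fault, evict 52, frames {70,59,92}
39 -> fault, evict 70, frames {59,92,39}
38 -> fault, evict 59, frames {92,39,38}
39 -> hit
38 -> hit
39 -> hit
92 -> hit
Hits: 5 of 14 references → 5/14 = 0.3571.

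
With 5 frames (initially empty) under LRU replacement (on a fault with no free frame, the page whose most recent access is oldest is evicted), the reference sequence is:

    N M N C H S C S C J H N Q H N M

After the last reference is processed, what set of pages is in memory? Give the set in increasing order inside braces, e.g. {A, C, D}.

{H, J, M, N, Q}

N → miss, frames (N)
M → miss, frames (N M)
N → hit
C → miss, frames (M N C)
H → miss, frames (M N C H)
S → miss, frames (M N C H S)
C → hit
S → hit
C → hit
J → miss, evict M, frames (N H S C J)
H → hit
N → hit
Q → miss, evict S, frames (C J H N Q)
H → hit
N → hit
M → miss, evict C, frames (J Q H N M)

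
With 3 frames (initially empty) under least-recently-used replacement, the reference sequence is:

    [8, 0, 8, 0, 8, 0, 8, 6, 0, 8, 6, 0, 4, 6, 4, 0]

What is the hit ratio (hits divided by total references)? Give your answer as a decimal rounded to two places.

0.75

8: miss, frames [8]
0: miss, frames [8, 0]
8: hit
0: hit
8: hit
0: hit
8: hit
6: miss, frames [0, 8, 6]
0: hit
8: hit
6: hit
0: hit
4: miss, evict 8, frames [6, 0, 4]
6: hit
4: hit
0: hit
Hits: 12 of 16 references → 12/16 = 0.7500.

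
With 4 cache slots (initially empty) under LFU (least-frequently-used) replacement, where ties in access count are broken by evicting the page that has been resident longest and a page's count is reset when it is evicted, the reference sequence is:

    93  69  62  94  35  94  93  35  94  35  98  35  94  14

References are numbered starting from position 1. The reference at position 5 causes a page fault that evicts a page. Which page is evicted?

pos 1: 93 → miss, frames {93}
pos 2: 69 → miss, frames {93,69}
pos 3: 62 → miss, frames {93,69,62}
pos 4: 94 → miss, frames {93,69,62,94}
pos 5: 35 → miss, evict 93, frames {69,62,94,35}
At position 5, page 93 is evicted.

93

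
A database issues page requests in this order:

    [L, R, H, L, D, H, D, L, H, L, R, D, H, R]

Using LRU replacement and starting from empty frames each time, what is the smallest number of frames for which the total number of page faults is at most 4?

4

f=1: 14 faults
f=2: 12 faults
f=3: 7 faults
f=4: 4 faults
Smallest f with faults ≤ 4 is 4.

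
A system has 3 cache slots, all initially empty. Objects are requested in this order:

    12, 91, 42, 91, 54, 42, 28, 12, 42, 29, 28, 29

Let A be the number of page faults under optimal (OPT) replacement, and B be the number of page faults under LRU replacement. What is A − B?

-2

Under OPT: F F F . F . F . . F . . → 6 faults.
Under LRU: F F F . F . F F . F F . → 8 faults.
A − B = 6 − 8 = -2.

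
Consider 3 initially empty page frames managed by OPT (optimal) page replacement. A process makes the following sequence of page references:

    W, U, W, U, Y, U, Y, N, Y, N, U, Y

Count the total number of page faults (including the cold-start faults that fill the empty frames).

4

W → miss, frames (W)
U → miss, frames (W U)
W → hit
U → hit
Y → miss, frames (W U Y)
U → hit
Y → hit
N → miss, evict W, frames (U Y N)
Y → hit
N → hit
U → hit
Y → hit
Page faults: 4.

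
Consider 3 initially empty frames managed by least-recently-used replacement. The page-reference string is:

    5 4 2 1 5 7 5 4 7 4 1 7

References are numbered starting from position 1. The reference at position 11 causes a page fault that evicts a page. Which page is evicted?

5

pos 1: 5 → miss, frames [5]
pos 2: 4 → miss, frames [5, 4]
pos 3: 2 → miss, frames [5, 4, 2]
pos 4: 1 → miss, evict 5, frames [4, 2, 1]
pos 5: 5 → miss, evict 4, frames [2, 1, 5]
pos 6: 7 → miss, evict 2, frames [1, 5, 7]
pos 7: 5 → hit
pos 8: 4 → miss, evict 1, frames [7, 5, 4]
pos 9: 7 → hit
pos 10: 4 → hit
pos 11: 1 → miss, evict 5, frames [7, 4, 1]
At position 11, page 5 is evicted.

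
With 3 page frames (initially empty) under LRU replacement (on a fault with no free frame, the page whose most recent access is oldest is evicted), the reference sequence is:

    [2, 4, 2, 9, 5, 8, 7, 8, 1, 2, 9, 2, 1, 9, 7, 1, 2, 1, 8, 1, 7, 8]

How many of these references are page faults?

13

2 -> miss, frames (2)
4 -> miss, frames (2 4)
2 -> hit
9 -> miss, frames (4 2 9)
5 -> miss, evict 4, frames (2 9 5)
8 -> miss, evict 2, frames (9 5 8)
7 -> miss, evict 9, frames (5 8 7)
8 -> hit
1 -> miss, evict 5, frames (7 8 1)
2 -> miss, evict 7, frames (8 1 2)
9 -> miss, evict 8, frames (1 2 9)
2 -> hit
1 -> hit
9 -> hit
7 -> miss, evict 2, frames (1 9 7)
1 -> hit
2 -> miss, evict 9, frames (7 1 2)
1 -> hit
8 -> miss, evict 7, frames (2 1 8)
1 -> hit
7 -> miss, evict 2, frames (8 1 7)
8 -> hit
Page faults: 13.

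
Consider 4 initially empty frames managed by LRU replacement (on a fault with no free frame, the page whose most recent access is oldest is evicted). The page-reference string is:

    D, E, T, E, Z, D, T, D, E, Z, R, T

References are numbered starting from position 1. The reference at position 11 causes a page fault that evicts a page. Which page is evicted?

pos 1: D -> fault, frames {D}
pos 2: E -> fault, frames {D,E}
pos 3: T -> fault, frames {D,E,T}
pos 4: E -> hit
pos 5: Z -> fault, frames {D,T,E,Z}
pos 6: D -> hit
pos 7: T -> hit
pos 8: D -> hit
pos 9: E -> hit
pos 10: Z -> hit
pos 11: R -> fault, evict T, frames {D,E,Z,R}
At position 11, page T is evicted.

T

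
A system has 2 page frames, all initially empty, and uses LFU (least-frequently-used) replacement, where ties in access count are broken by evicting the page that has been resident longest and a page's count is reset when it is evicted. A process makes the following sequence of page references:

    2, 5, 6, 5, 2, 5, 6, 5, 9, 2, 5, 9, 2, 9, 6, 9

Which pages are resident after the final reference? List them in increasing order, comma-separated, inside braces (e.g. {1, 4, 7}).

2: fault, frames {2}
5: fault, frames {2,5}
6: fault, evict 2, frames {5,6}
5: hit
2: fault, evict 6, frames {5,2}
5: hit
6: fault, evict 2, frames {5,6}
5: hit
9: fault, evict 6, frames {5,9}
2: fault, evict 9, frames {5,2}
5: hit
9: fault, evict 2, frames {5,9}
2: fault, evict 9, frames {5,2}
9: fault, evict 2, frames {5,9}
6: fault, evict 9, frames {5,6}
9: fault, evict 6, frames {5,9}

{5, 9}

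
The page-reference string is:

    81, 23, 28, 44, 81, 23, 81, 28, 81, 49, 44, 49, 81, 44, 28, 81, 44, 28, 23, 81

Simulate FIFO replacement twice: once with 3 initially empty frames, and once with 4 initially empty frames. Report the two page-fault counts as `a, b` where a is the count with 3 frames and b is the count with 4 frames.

12, 7

3 frames: F F F F F F . F . F F . F . F . . . F . → 12 faults.
4 frames: F F F F . . . . . F . . F . . . . . F . → 7 faults.
7 < 12: adding a frame reduced faults, as is typical.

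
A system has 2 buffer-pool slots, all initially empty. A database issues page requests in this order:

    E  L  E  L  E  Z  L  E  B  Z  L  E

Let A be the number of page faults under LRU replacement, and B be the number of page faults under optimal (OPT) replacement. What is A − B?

Under LRU: F F . . . F F F F F F F → 9 faults.
Under OPT: F F . . . F . F F . F F → 7 faults.
A − B = 9 − 7 = 2.

2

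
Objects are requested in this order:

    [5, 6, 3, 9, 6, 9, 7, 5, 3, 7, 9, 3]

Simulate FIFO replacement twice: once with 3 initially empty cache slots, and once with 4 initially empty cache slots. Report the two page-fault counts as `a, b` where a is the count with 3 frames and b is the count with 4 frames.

3 frames: F F F F . . F F F . F . → 8 faults.
4 frames: F F F F . . F F . . . . → 6 faults.
6 < 8: adding a frame reduced faults, as is typical.

8, 6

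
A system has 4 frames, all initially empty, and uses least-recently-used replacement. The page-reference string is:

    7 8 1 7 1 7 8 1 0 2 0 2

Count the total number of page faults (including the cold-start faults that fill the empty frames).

5

7: miss, frames {7}
8: miss, frames {7,8}
1: miss, frames {7,8,1}
7: hit
1: hit
7: hit
8: hit
1: hit
0: miss, frames {7,8,1,0}
2: miss, evict 7, frames {8,1,0,2}
0: hit
2: hit
Page faults: 5.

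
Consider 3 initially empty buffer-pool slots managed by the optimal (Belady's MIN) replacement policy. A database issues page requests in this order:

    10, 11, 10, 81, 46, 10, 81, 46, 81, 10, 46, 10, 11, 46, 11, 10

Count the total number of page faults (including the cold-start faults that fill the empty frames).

10: fault, frames {10}
11: fault, frames {10,11}
10: hit
81: fault, frames {10,11,81}
46: fault, evict 11, frames {10,81,46}
10: hit
81: hit
46: hit
81: hit
10: hit
46: hit
10: hit
11: fault, evict 81, frames {10,46,11}
46: hit
11: hit
10: hit
Page faults: 5.

5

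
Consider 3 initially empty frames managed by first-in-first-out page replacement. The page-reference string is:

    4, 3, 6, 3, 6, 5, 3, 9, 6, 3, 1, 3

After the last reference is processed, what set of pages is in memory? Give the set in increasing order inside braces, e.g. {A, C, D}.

4 → miss, frames (4)
3 → miss, frames (4 3)
6 → miss, frames (4 3 6)
3 → hit
6 → hit
5 → miss, evict 4, frames (3 6 5)
3 → hit
9 → miss, evict 3, frames (6 5 9)
6 → hit
3 → miss, evict 6, frames (5 9 3)
1 → miss, evict 5, frames (9 3 1)
3 → hit

{1, 3, 9}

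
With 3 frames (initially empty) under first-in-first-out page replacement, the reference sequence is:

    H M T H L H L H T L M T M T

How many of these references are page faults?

H: miss, frames [H]
M: miss, frames [H, M]
T: miss, frames [H, M, T]
H: hit
L: miss, evict H, frames [M, T, L]
H: miss, evict M, frames [T, L, H]
L: hit
H: hit
T: hit
L: hit
M: miss, evict T, frames [L, H, M]
T: miss, evict L, frames [H, M, T]
M: hit
T: hit
Page faults: 7.

7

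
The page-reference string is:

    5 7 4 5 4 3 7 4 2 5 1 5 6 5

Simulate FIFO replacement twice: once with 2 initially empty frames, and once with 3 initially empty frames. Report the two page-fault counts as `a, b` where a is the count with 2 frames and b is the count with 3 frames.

2 frames: F F F F . F F F F F F . F F → 12 faults.
3 frames: F F F . . F . . F F F . F . → 8 faults.
8 < 12: adding a frame reduced faults, as is typical.

12, 8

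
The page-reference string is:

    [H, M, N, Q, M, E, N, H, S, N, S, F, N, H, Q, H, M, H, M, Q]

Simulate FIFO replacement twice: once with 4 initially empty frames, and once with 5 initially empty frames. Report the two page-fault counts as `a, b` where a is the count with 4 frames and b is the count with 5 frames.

4 frames: F F F F . F . F F F . F . . F F F . . . → 12 faults.
5 frames: F F F F . F . . F . . F . F . . F . . F → 10 faults.
10 < 12: adding a frame reduced faults, as is typical.

12, 10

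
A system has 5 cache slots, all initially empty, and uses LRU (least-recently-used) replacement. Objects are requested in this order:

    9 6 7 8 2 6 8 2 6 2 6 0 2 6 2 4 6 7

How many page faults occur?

9 -> fault, frames [9]
6 -> fault, frames [9, 6]
7 -> fault, frames [9, 6, 7]
8 -> fault, frames [9, 6, 7, 8]
2 -> fault, frames [9, 6, 7, 8, 2]
6 -> hit
8 -> hit
2 -> hit
6 -> hit
2 -> hit
6 -> hit
0 -> fault, evict 9, frames [7, 8, 2, 6, 0]
2 -> hit
6 -> hit
2 -> hit
4 -> fault, evict 7, frames [8, 0, 6, 2, 4]
6 -> hit
7 -> fault, evict 8, frames [0, 2, 4, 6, 7]
Page faults: 8.

8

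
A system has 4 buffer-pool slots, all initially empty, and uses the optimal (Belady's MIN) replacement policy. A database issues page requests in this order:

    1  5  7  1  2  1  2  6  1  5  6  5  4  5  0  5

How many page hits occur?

9

1: miss, frames [1]
5: miss, frames [1, 5]
7: miss, frames [1, 5, 7]
1: hit
2: miss, frames [1, 5, 7, 2]
1: hit
2: hit
6: miss, evict 2, frames [1, 5, 7, 6]
1: hit
5: hit
6: hit
5: hit
4: miss, evict 6, frames [1, 5, 7, 4]
5: hit
0: miss, evict 4, frames [1, 5, 7, 0]
5: hit
Hits: 9.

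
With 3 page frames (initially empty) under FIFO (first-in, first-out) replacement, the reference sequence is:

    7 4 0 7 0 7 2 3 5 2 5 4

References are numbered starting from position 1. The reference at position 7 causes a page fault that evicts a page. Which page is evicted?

pos 1: 7: miss, frames (7)
pos 2: 4: miss, frames (7 4)
pos 3: 0: miss, frames (7 4 0)
pos 4: 7: hit
pos 5: 0: hit
pos 6: 7: hit
pos 7: 2: miss, evict 7, frames (4 0 2)
At position 7, page 7 is evicted.

7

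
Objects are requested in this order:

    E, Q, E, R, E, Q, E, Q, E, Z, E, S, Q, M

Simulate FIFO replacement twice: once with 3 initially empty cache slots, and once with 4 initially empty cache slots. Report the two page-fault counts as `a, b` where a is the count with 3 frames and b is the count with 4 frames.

8, 6

3 frames: F F . F . . . . . F F F F F → 8 faults.
4 frames: F F . F . . . . . F . F . F → 6 faults.
6 < 8: adding a frame reduced faults, as is typical.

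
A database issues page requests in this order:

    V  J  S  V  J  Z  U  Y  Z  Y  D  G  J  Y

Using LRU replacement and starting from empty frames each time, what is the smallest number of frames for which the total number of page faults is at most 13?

2

f=1: 14 faults
f=2: 13 faults
f=3: 10 faults
f=4: 9 faults
f=5: 9 faults
f=6: 8 faults
f=7: 8 faults
f=8: 8 faults
Smallest f with faults ≤ 13 is 2.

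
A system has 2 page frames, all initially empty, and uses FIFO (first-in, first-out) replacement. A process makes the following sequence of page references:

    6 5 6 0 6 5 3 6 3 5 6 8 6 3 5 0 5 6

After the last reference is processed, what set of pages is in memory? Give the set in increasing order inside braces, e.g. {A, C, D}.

{0, 6}

6: fault, frames {6}
5: fault, frames {6,5}
6: hit
0: fault, evict 6, frames {5,0}
6: fault, evict 5, frames {0,6}
5: fault, evict 0, frames {6,5}
3: fault, evict 6, frames {5,3}
6: fault, evict 5, frames {3,6}
3: hit
5: fault, evict 3, frames {6,5}
6: hit
8: fault, evict 6, frames {5,8}
6: fault, evict 5, frames {8,6}
3: fault, evict 8, frames {6,3}
5: fault, evict 6, frames {3,5}
0: fault, evict 3, frames {5,0}
5: hit
6: fault, evict 5, frames {0,6}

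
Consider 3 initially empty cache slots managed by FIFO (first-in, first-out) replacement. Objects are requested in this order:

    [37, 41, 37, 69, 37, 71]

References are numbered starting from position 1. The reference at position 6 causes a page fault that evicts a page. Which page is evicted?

pos 1: 37: fault, frames {37}
pos 2: 41: fault, frames {37,41}
pos 3: 37: hit
pos 4: 69: fault, frames {37,41,69}
pos 5: 37: hit
pos 6: 71: fault, evict 37, frames {41,69,71}
At position 6, page 37 is evicted.

37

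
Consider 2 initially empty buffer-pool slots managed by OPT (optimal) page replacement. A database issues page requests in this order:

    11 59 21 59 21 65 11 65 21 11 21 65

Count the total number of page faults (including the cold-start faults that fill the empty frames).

11: fault, frames {11}
59: fault, frames {11,59}
21: fault, evict 11, frames {59,21}
59: hit
21: hit
65: fault, evict 59, frames {21,65}
11: fault, evict 21, frames {65,11}
65: hit
21: fault, evict 65, frames {11,21}
11: hit
21: hit
65: fault, evict 21, frames {11,65}
Page faults: 7.

7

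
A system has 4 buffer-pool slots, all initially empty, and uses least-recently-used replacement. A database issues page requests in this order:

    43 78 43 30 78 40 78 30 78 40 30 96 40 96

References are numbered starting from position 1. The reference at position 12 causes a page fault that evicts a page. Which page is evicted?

pos 1: 43 -> fault, frames (43)
pos 2: 78 -> fault, frames (43 78)
pos 3: 43 -> hit
pos 4: 30 -> fault, frames (78 43 30)
pos 5: 78 -> hit
pos 6: 40 -> fault, frames (43 30 78 40)
pos 7: 78 -> hit
pos 8: 30 -> hit
pos 9: 78 -> hit
pos 10: 40 -> hit
pos 11: 30 -> hit
pos 12: 96 -> fault, evict 43, frames (78 40 30 96)
At position 12, page 43 is evicted.

43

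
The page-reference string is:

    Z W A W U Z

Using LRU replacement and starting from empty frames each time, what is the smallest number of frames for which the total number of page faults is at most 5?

f=1: 6 faults
f=2: 5 faults
f=3: 5 faults
f=4: 4 faults
Smallest f with faults ≤ 5 is 2.

2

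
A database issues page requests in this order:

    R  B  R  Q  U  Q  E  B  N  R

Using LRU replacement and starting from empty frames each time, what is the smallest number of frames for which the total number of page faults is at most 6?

6

f=1: 10 faults
f=2: 8 faults
f=3: 8 faults
f=4: 8 faults
f=5: 7 faults
f=6: 6 faults
Smallest f with faults ≤ 6 is 6.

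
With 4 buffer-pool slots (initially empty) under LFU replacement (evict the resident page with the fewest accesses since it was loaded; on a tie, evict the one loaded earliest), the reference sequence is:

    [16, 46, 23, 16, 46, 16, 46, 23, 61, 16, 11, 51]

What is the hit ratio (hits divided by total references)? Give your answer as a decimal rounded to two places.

16: miss, frames [16]
46: miss, frames [16, 46]
23: miss, frames [16, 46, 23]
16: hit
46: hit
16: hit
46: hit
23: hit
61: miss, frames [16, 46, 23, 61]
16: hit
11: miss, evict 61, frames [16, 46, 23, 11]
51: miss, evict 11, frames [16, 46, 23, 51]
Hits: 6 of 12 references → 6/12 = 0.5000.

0.50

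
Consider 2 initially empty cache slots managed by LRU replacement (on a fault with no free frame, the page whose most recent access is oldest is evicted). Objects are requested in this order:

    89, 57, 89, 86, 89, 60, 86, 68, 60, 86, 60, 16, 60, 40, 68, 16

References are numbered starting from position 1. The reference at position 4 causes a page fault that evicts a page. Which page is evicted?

pos 1: 89 → fault, frames {89}
pos 2: 57 → fault, frames {89,57}
pos 3: 89 → hit
pos 4: 86 → fault, evict 57, frames {89,86}
At position 4, page 57 is evicted.

57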